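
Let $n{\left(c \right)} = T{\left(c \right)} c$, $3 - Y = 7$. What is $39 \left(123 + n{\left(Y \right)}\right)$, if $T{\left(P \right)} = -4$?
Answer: $5421$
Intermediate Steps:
$Y = -4$ ($Y = 3 - 7 = -4$)
$n{\left(c \right)} = - 4 c$
$39 \left(123 + n{\left(Y \right)}\right) = 39 \left(123 - -16\right) = 39 \left(123 + 16\right) = 39 \cdot 139 = 5421$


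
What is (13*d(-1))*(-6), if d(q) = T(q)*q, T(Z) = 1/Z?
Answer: -78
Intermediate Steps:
d(q) = 1 (d(q) = q/q = 1)
(13*d(-1))*(-6) = (13*1)*(-6) = 13*(-6) = -78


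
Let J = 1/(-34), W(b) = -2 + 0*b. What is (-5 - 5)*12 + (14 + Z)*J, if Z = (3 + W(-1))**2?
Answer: -4095/34 ≈ -120.44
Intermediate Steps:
W(b) = -2 (W(b) = -2 + 0 = -2)
Z = 1 (Z = (3 - 2)**2 = 1**2 = 1)
J = -1/34 ≈ -0.029412
(-5 - 5)*12 + (14 + Z)*J = (-5 - 5)*12 + (14 + 1)*(-1/34) = -10*12 + 15*(-1/34) = -120 - 15/34 = -4095/34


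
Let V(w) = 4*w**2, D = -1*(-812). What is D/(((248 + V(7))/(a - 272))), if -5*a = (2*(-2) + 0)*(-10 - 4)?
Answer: -95816/185 ≈ -517.92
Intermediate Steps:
D = 812
a = -56/5 (a = -(2*(-2) + 0)*(-10 - 4)/5 = -(-4 + 0)*(-14)/5 = -(-4)*(-14)/5 = -1/5*56 = -56/5 ≈ -11.200)
D/(((248 + V(7))/(a - 272))) = 812/(((248 + 4*7**2)/(-56/5 - 272))) = 812/(((248 + 4*49)/(-1416/5))) = 812/(((248 + 196)*(-5/1416))) = 812/((444*(-5/1416))) = 812/(-185/118) = 812*(-118/185) = -95816/185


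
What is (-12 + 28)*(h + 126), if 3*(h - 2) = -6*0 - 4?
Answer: 6080/3 ≈ 2026.7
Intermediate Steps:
h = ⅔ (h = 2 + (-6*0 - 4)/3 = 2 + (0 - 4)/3 = 2 + (⅓)*(-4) = 2 - 4/3 = ⅔ ≈ 0.66667)
(-12 + 28)*(h + 126) = (-12 + 28)*(⅔ + 126) = 16*(380/3) = 6080/3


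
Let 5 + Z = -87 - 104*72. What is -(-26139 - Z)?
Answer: 18559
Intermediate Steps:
Z = -7580 (Z = -5 + (-87 - 104*72) = -5 + (-87 - 7488) = -5 - 7575 = -7580)
-(-26139 - Z) = -(-26139 - 1*(-7580)) = -(-26139 + 7580) = -1*(-18559) = 18559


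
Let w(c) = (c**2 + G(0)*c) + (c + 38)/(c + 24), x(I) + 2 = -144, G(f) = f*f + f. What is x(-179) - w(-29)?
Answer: -4926/5 ≈ -985.20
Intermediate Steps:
G(f) = f + f**2 (G(f) = f**2 + f = f + f**2)
x(I) = -146 (x(I) = -2 - 144 = -146)
w(c) = c**2 + (38 + c)/(24 + c) (w(c) = (c**2 + (0*(1 + 0))*c) + (c + 38)/(c + 24) = (c**2 + (0*1)*c) + (38 + c)/(24 + c) = (c**2 + 0*c) + (38 + c)/(24 + c) = (c**2 + 0) + (38 + c)/(24 + c) = c**2 + (38 + c)/(24 + c))
x(-179) - w(-29) = -146 - (38 - 29 + (-29)**3 + 24*(-29)**2)/(24 - 29) = -146 - (38 - 29 - 24389 + 24*841)/(-5) = -146 - (-1)*(38 - 29 - 24389 + 20184)/5 = -146 - (-1)*(-4196)/5 = -146 - 1*4196/5 = -146 - 4196/5 = -4926/5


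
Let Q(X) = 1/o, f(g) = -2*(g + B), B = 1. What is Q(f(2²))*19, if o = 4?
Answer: 19/4 ≈ 4.7500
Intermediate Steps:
f(g) = -2 - 2*g (f(g) = -2*(g + 1) = -2*(1 + g) = -2 - 2*g)
Q(X) = ¼ (Q(X) = 1/4 = ¼)
Q(f(2²))*19 = (¼)*19 = 19/4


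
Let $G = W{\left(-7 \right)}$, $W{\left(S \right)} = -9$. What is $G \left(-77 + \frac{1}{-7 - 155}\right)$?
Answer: $\frac{12475}{18} \approx 693.06$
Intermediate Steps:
$G = -9$
$G \left(-77 + \frac{1}{-7 - 155}\right) = - 9 \left(-77 + \frac{1}{-7 - 155}\right) = - 9 \left(-77 + \frac{1}{-162}\right) = - 9 \left(-77 - \frac{1}{162}\right) = \left(-9\right) \left(- \frac{12475}{162}\right) = \frac{12475}{18}$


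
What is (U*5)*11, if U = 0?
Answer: 0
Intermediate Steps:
(U*5)*11 = (0*5)*11 = 0*11 = 0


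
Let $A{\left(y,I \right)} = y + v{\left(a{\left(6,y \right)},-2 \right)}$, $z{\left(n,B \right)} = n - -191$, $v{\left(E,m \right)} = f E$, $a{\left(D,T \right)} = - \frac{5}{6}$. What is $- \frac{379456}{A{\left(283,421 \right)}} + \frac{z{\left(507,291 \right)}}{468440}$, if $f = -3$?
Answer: $- \frac{177752169361}{133739620} \approx -1329.1$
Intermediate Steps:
$a{\left(D,T \right)} = - \frac{5}{6}$ ($a{\left(D,T \right)} = \left(-5\right) \frac{1}{6} = - \frac{5}{6}$)
$v{\left(E,m \right)} = - 3 E$
$z{\left(n,B \right)} = 191 + n$ ($z{\left(n,B \right)} = n + 191 = 191 + n$)
$A{\left(y,I \right)} = \frac{5}{2} + y$ ($A{\left(y,I \right)} = y - - \frac{5}{2} = y + \frac{5}{2} = \frac{5}{2} + y$)
$- \frac{379456}{A{\left(283,421 \right)}} + \frac{z{\left(507,291 \right)}}{468440} = - \frac{379456}{\frac{5}{2} + 283} + \frac{191 + 507}{468440} = - \frac{379456}{\frac{571}{2}} + 698 \cdot \frac{1}{468440} = \left(-379456\right) \frac{2}{571} + \frac{349}{234220} = - \frac{758912}{571} + \frac{349}{234220} = - \frac{177752169361}{133739620}$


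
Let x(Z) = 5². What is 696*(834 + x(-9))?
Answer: 597864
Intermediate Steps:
x(Z) = 25
696*(834 + x(-9)) = 696*(834 + 25) = 696*859 = 597864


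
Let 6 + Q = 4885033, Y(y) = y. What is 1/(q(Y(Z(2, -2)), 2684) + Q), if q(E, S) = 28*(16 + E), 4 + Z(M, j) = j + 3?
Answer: 1/4885391 ≈ 2.0469e-7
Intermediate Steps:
Z(M, j) = -1 + j (Z(M, j) = -4 + (j + 3) = -4 + (3 + j) = -1 + j)
q(E, S) = 448 + 28*E
Q = 4885027 (Q = -6 + 4885033 = 4885027)
1/(q(Y(Z(2, -2)), 2684) + Q) = 1/((448 + 28*(-1 - 2)) + 4885027) = 1/((448 + 28*(-3)) + 4885027) = 1/((448 - 84) + 4885027) = 1/(364 + 4885027) = 1/4885391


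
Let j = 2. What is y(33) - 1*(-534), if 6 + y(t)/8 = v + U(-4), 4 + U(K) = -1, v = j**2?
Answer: 478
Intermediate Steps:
v = 4 (v = 2**2 = 4)
U(K) = -5 (U(K) = -4 - 1 = -5)
y(t) = -56 (y(t) = -48 + 8*(4 - 5) = -48 + 8*(-1) = -48 - 8 = -56)
y(33) - 1*(-534) = -56 - 1*(-534) = -56 + 534 = 478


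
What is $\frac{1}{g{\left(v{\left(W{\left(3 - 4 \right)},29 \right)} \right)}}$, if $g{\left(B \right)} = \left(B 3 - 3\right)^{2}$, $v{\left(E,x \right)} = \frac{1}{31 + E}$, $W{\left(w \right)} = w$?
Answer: $\frac{100}{841} \approx 0.11891$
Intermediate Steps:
$g{\left(B \right)} = \left(-3 + 3 B\right)^{2}$ ($g{\left(B \right)} = \left(3 B - 3\right)^{2} = \left(-3 + 3 B\right)^{2}$)
$\frac{1}{g{\left(v{\left(W{\left(3 - 4 \right)},29 \right)} \right)}} = \frac{1}{9 \left(-1 + \frac{1}{31 + \left(3 - 4\right)}\right)^{2}} = \frac{1}{9 \left(-1 + \frac{1}{31 - 1}\right)^{2}} = \frac{1}{9 \left(-1 + \frac{1}{30}\right)^{2}} = \frac{1}{9 \left(- \frac{29}{30}\right)^{2}} = \frac{1}{9 \cdot \frac{841}{900}} = \frac{1}{\frac{841}{100}} = \frac{100}{841}$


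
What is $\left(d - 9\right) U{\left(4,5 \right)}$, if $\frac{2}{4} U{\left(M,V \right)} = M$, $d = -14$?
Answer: $-184$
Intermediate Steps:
$U{\left(M,V \right)} = 2 M$
$\left(d - 9\right) U{\left(4,5 \right)} = \left(-14 - 9\right) 2 \cdot 4 = \left(-23\right) 8 = -184$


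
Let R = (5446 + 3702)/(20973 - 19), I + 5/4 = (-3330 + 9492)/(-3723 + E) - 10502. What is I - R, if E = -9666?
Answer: -1964647341143/187035404 ≈ -10504.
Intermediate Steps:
I = -187512235/17852 (I = -5/4 + ((-3330 + 9492)/(-3723 - 9666) - 10502) = -5/4 + (6162/(-13389) - 10502) = -5/4 + (6162*(-1/13389) - 10502) = -5/4 + (-2054/4463 - 10502) = -5/4 - 46872480/4463 = -187512235/17852 ≈ -10504.)
R = 4574/10477 (R = 9148/20954 = 9148*(1/20954) = 4574/10477 ≈ 0.43658)
I - R = -187512235/17852 - 1*4574/10477 = -187512235/17852 - 4574/10477 = -1964647341143/187035404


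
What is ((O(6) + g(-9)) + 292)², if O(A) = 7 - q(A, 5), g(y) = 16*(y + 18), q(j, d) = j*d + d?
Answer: 166464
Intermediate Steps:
q(j, d) = d + d*j (q(j, d) = d*j + d = d + d*j)
g(y) = 288 + 16*y (g(y) = 16*(18 + y) = 288 + 16*y)
O(A) = 2 - 5*A (O(A) = 7 - 5*(1 + A) = 7 - (5 + 5*A) = 7 + (-5 - 5*A) = 2 - 5*A)
((O(6) + g(-9)) + 292)² = (((2 - 5*6) + (288 + 16*(-9))) + 292)² = (((2 - 30) + (288 - 144)) + 292)² = ((-28 + 144) + 292)² = (116 + 292)² = 408² = 166464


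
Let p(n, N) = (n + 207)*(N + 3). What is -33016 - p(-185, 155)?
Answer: -36492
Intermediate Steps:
p(n, N) = (3 + N)*(207 + n) (p(n, N) = (207 + n)*(3 + N) = (3 + N)*(207 + n))
-33016 - p(-185, 155) = -33016 - (621 + 3*(-185) + 207*155 + 155*(-185)) = -33016 - (621 - 555 + 32085 - 28675) = -33016 - 1*3476 = -33016 - 3476 = -36492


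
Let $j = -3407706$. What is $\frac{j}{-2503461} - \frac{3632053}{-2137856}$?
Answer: $\frac{5459295917923}{1784013039872} \approx 3.0601$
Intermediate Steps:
$\frac{j}{-2503461} - \frac{3632053}{-2137856} = - \frac{3407706}{-2503461} - \frac{3632053}{-2137856} = \left(-3407706\right) \left(- \frac{1}{2503461}\right) - - \frac{3632053}{2137856} = \frac{1135902}{834487} + \frac{3632053}{2137856} = \frac{5459295917923}{1784013039872}$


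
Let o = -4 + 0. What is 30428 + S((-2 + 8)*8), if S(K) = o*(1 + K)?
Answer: 30232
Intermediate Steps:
o = -4
S(K) = -4 - 4*K (S(K) = -4*(1 + K) = -4 - 4*K)
30428 + S((-2 + 8)*8) = 30428 + (-4 - 4*(-2 + 8)*8) = 30428 + (-4 - 24*8) = 30428 + (-4 - 4*48) = 30428 + (-4 - 192) = 30428 - 196 = 30232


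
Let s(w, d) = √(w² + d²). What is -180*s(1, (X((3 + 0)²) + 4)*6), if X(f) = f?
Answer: -180*√6085 ≈ -14041.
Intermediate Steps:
s(w, d) = √(d² + w²)
-180*s(1, (X((3 + 0)²) + 4)*6) = -180*√((((3 + 0)² + 4)*6)² + 1²) = -180*√(((3² + 4)*6)² + 1) = -180*√(((9 + 4)*6)² + 1) = -180*√((13*6)² + 1) = -180*√(78² + 1) = -180*√(6084 + 1) = -180*√6085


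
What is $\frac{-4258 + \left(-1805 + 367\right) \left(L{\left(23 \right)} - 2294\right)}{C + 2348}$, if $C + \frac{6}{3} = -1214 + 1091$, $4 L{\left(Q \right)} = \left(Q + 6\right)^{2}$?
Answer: $\frac{1994783}{1482} \approx 1346.0$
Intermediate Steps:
$L{\left(Q \right)} = \frac{\left(6 + Q\right)^{2}}{4}$ ($L{\left(Q \right)} = \frac{\left(Q + 6\right)^{2}}{4} = \frac{\left(6 + Q\right)^{2}}{4}$)
$C = -125$ ($C = -2 + \left(-1214 + 1091\right) = -2 - 123 = -125$)
$\frac{-4258 + \left(-1805 + 367\right) \left(L{\left(23 \right)} - 2294\right)}{C + 2348} = \frac{-4258 + \left(-1805 + 367\right) \left(\frac{\left(6 + 23\right)^{2}}{4} - 2294\right)}{-125 + 2348} = \frac{-4258 - 1438 \left(\frac{29^{2}}{4} - 2294\right)}{2223} = \left(-4258 - 1438 \left(\frac{1}{4} \cdot 841 - 2294\right)\right) \frac{1}{2223} = \left(-4258 - 1438 \left(\frac{841}{4} - 2294\right)\right) \frac{1}{2223} = \left(-4258 - - \frac{5992865}{2}\right) \frac{1}{2223} = \left(-4258 + \frac{5992865}{2}\right) \frac{1}{2223} = \frac{5984349}{2} \cdot \frac{1}{2223} = \frac{1994783}{1482}$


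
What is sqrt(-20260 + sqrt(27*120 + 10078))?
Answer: sqrt(-20260 + sqrt(13318)) ≈ 141.93*I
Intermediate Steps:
sqrt(-20260 + sqrt(27*120 + 10078)) = sqrt(-20260 + sqrt(3240 + 10078)) = sqrt(-20260 + sqrt(13318))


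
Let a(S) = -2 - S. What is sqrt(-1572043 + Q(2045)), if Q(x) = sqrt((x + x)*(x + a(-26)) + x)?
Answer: sqrt(-1572043 + sqrt(8464255)) ≈ 1252.7*I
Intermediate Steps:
Q(x) = sqrt(x + 2*x*(24 + x)) (Q(x) = sqrt((x + x)*(x + (-2 - 1*(-26))) + x) = sqrt((2*x)*(x + (-2 + 26)) + x) = sqrt((2*x)*(x + 24) + x) = sqrt((2*x)*(24 + x) + x) = sqrt(2*x*(24 + x) + x) = sqrt(x + 2*x*(24 + x)))
sqrt(-1572043 + Q(2045)) = sqrt(-1572043 + sqrt(2045*(49 + 2*2045))) = sqrt(-1572043 + sqrt(2045*(49 + 4090))) = sqrt(-1572043 + sqrt(2045*4139)) = sqrt(-1572043 + sqrt(8464255))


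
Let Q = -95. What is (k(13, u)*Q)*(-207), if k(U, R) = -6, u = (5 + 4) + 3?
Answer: -117990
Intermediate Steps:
u = 12 (u = 9 + 3 = 12)
(k(13, u)*Q)*(-207) = -6*(-95)*(-207) = 570*(-207) = -117990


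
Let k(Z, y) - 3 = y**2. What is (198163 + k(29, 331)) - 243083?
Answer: 64644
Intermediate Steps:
k(Z, y) = 3 + y**2
(198163 + k(29, 331)) - 243083 = (198163 + (3 + 331**2)) - 243083 = (198163 + (3 + 109561)) - 243083 = (198163 + 109564) - 243083 = 307727 - 243083 = 64644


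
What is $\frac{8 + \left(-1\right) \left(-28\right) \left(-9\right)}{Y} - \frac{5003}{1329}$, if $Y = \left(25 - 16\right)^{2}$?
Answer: $- \frac{243173}{35883} \approx -6.7768$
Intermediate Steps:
$Y = 81$ ($Y = \left(25 - 16\right)^{2} = 9^{2} = 81$)
$\frac{8 + \left(-1\right) \left(-28\right) \left(-9\right)}{Y} - \frac{5003}{1329} = \frac{8 + \left(-1\right) \left(-28\right) \left(-9\right)}{81} - \frac{5003}{1329} = \left(8 + 28 \left(-9\right)\right) \frac{1}{81} - \frac{5003}{1329} = \left(8 - 252\right) \frac{1}{81} - \frac{5003}{1329} = \left(-244\right) \frac{1}{81} - \frac{5003}{1329} = - \frac{244}{81} - \frac{5003}{1329} = - \frac{243173}{35883}$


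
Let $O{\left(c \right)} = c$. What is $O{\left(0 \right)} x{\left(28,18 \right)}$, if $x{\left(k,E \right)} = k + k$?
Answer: $0$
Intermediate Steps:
$x{\left(k,E \right)} = 2 k$
$O{\left(0 \right)} x{\left(28,18 \right)} = 0 \cdot 2 \cdot 28 = 0 \cdot 56 = 0$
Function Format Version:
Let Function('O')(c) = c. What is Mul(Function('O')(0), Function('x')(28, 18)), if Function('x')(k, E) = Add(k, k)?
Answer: 0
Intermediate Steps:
Function('x')(k, E) = Mul(2, k)
Mul(Function('O')(0), Function('x')(28, 18)) = Mul(0, Mul(2, 28)) = Mul(0, 56) = 0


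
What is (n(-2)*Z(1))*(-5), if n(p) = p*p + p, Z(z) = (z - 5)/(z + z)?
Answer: 20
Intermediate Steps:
Z(z) = (-5 + z)/(2*z) (Z(z) = (-5 + z)/((2*z)) = (-5 + z)*(1/(2*z)) = (-5 + z)/(2*z))
n(p) = p + p² (n(p) = p² + p = p + p²)
(n(-2)*Z(1))*(-5) = ((-2*(1 - 2))*((½)*(-5 + 1)/1))*(-5) = ((-2*(-1))*((½)*1*(-4)))*(-5) = (2*(-2))*(-5) = -4*(-5) = 20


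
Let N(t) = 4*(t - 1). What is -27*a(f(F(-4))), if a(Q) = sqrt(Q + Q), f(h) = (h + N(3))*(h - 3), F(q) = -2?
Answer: -54*I*sqrt(15) ≈ -209.14*I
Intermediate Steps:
N(t) = -4 + 4*t (N(t) = 4*(-1 + t) = -4 + 4*t)
f(h) = (-3 + h)*(8 + h) (f(h) = (h + (-4 + 4*3))*(h - 3) = (h + (-4 + 12))*(-3 + h) = (h + 8)*(-3 + h) = (8 + h)*(-3 + h) = (-3 + h)*(8 + h))
a(Q) = sqrt(2)*sqrt(Q) (a(Q) = sqrt(2*Q) = sqrt(2)*sqrt(Q))
-27*a(f(F(-4))) = -27*sqrt(2)*sqrt(-24 + (-2)**2 + 5*(-2)) = -27*sqrt(2)*sqrt(-24 + 4 - 10) = -27*sqrt(2)*sqrt(-30) = -27*sqrt(2)*I*sqrt(30) = -54*I*sqrt(15)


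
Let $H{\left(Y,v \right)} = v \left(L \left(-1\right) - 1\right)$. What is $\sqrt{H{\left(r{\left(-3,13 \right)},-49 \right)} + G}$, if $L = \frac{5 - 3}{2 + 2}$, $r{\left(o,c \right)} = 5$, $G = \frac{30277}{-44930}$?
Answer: $\frac{\sqrt{36753616135}}{22465} \approx 8.5338$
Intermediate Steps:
$G = - \frac{30277}{44930}$ ($G = 30277 \left(- \frac{1}{44930}\right) = - \frac{30277}{44930} \approx -0.67387$)
$L = \frac{1}{2}$ ($L = \frac{2}{4} = 2 \cdot \frac{1}{4} = \frac{1}{2} \approx 0.5$)
$H{\left(Y,v \right)} = - \frac{3 v}{2}$ ($H{\left(Y,v \right)} = v \left(\frac{1}{2} \left(-1\right) - 1\right) = v \left(- \frac{1}{2} - 1\right) = v \left(- \frac{3}{2}\right) = - \frac{3 v}{2}$)
$\sqrt{H{\left(r{\left(-3,13 \right)},-49 \right)} + G} = \sqrt{\left(- \frac{3}{2}\right) \left(-49\right) - \frac{30277}{44930}} = \sqrt{\frac{147}{2} - \frac{30277}{44930}} = \sqrt{\frac{1636039}{22465}} = \frac{\sqrt{36753616135}}{22465}$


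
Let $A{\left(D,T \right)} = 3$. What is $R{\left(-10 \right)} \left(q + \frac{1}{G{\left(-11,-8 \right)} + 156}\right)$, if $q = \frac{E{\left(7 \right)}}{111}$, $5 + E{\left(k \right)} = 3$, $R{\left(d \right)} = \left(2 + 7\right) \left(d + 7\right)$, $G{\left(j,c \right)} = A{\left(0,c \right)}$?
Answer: $\frac{621}{1961} \approx 0.31668$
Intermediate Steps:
$G{\left(j,c \right)} = 3$
$R{\left(d \right)} = 63 + 9 d$ ($R{\left(d \right)} = 9 \left(7 + d\right) = 63 + 9 d$)
$E{\left(k \right)} = -2$ ($E{\left(k \right)} = -5 + 3 = -2$)
$q = - \frac{2}{111} \approx -0.018018$
$R{\left(-10 \right)} \left(q + \frac{1}{G{\left(-11,-8 \right)} + 156}\right) = \left(63 + 9 \left(-10\right)\right) \left(- \frac{2}{111} + \frac{1}{3 + 156}\right) = \left(63 - 90\right) \left(- \frac{2}{111} + \frac{1}{159}\right) = - 27 \left(- \frac{2}{111} + \frac{1}{159}\right) = \left(-27\right) \left(- \frac{23}{1961}\right) = \frac{621}{1961}$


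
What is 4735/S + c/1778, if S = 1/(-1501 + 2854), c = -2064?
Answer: 5695337463/889 ≈ 6.4065e+6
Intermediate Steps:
S = 1/1353 ≈ 0.00073910
4735/S + c/1778 = 4735/(1/1353) - 2064/1778 = 4735*1353 - 2064*1/1778 = 6406455 - 1032/889 = 5695337463/889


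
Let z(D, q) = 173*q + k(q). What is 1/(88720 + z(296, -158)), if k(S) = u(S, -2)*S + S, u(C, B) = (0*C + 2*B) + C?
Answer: 1/86824 ≈ 1.1518e-5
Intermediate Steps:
u(C, B) = C + 2*B (u(C, B) = (0 + 2*B) + C = 2*B + C = C + 2*B)
k(S) = S + S*(-4 + S) (k(S) = (S + 2*(-2))*S + S = (S - 4)*S + S = (-4 + S)*S + S = S*(-4 + S) + S = S + S*(-4 + S))
z(D, q) = 173*q + q*(-3 + q)
1/(88720 + z(296, -158)) = 1/(88720 - 158*(170 - 158)) = 1/(88720 - 158*12) = 1/(88720 - 1896) = 1/86824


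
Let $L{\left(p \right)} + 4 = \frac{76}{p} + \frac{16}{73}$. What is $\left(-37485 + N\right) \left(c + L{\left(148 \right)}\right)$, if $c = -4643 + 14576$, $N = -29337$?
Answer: $- \frac{48437295648}{73} \approx -6.6352 \cdot 10^{8}$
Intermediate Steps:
$L{\left(p \right)} = - \frac{276}{73} + \frac{76}{p}$ ($L{\left(p \right)} = -4 + \left(\frac{76}{p} + \frac{16}{73}\right) = -4 + \left(\frac{16}{73} + \frac{76}{p}\right) = - \frac{276}{73} + \frac{76}{p}$)
$c = 9933$
$\left(-37485 + N\right) \left(c + L{\left(148 \right)}\right) = \left(-37485 - 29337\right) \left(9933 - \left(\frac{276}{73} - \frac{76}{148}\right)\right) = - 66822 \left(9933 + \left(- \frac{276}{73} + 76 \cdot \frac{1}{148}\right)\right) = - 66822 \left(9933 + \left(- \frac{276}{73} + \frac{19}{37}\right)\right) = - 66822 \left(9933 - \frac{8825}{2701}\right) = \left(-66822\right) \frac{26820208}{2701} = - \frac{48437295648}{73}$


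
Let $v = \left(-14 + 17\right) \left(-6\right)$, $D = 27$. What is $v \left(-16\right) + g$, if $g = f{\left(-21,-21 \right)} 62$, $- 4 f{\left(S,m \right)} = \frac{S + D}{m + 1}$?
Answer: $\frac{5853}{20} \approx 292.65$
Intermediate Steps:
$f{\left(S,m \right)} = - \frac{27 + S}{4 \left(1 + m\right)}$ ($f{\left(S,m \right)} = - \frac{\left(S + 27\right) \frac{1}{m + 1}}{4} = - \frac{\left(27 + S\right) \frac{1}{1 + m}}{4} = - \frac{\frac{1}{1 + m} \left(27 + S\right)}{4} = - \frac{27 + S}{4 \left(1 + m\right)}$)
$v = -18$ ($v = 3 \left(-6\right) = -18$)
$g = \frac{93}{20}$ ($g = \frac{-27 - -21}{4 \left(1 - 21\right)} 62 = \frac{-27 + 21}{4 \left(-20\right)} 62 = \frac{1}{4} \left(- \frac{1}{20}\right) \left(-6\right) 62 = \frac{3}{40} \cdot 62 = \frac{93}{20} \approx 4.65$)
$v \left(-16\right) + g = \left(-18\right) \left(-16\right) + \frac{93}{20} = 288 + \frac{93}{20} = \frac{5853}{20}$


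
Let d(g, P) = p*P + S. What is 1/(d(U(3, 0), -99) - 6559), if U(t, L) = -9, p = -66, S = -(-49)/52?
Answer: -52/1251 ≈ -0.041567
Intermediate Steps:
S = 49/52 (S = -(-49)/52 = -1*(-49/52) = 49/52 ≈ 0.94231)
d(g, P) = 49/52 - 66*P (d(g, P) = -66*P + 49/52 = 49/52 - 66*P)
1/(d(U(3, 0), -99) - 6559) = 1/((49/52 - 66*(-99)) - 6559) = 1/((49/52 + 6534) - 6559) = 1/(339817/52 - 6559) = 1/(-1251/52) = -52/1251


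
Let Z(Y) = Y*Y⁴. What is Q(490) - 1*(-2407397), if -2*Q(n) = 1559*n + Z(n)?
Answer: -14123760424558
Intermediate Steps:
Z(Y) = Y⁵
Q(n) = -1559*n/2 - n⁵/2 (Q(n) = -(1559*n + n⁵)/2 = -(n⁵ + 1559*n)/2 = -1559*n/2 - n⁵/2)
Q(490) - 1*(-2407397) = (½)*490*(-1559 - 1*490⁴) - 1*(-2407397) = (½)*490*(-1559 - 1*57648010000) + 2407397 = (½)*490*(-1559 - 57648010000) + 2407397 = (½)*490*(-57648011559) + 2407397 = -14123762831955 + 2407397 = -14123760424558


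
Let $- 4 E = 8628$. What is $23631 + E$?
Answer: $21474$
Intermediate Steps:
$E = -2157$ ($E = \left(- \frac{1}{4}\right) 8628 = -2157$)
$23631 + E = 23631 - 2157 = 21474$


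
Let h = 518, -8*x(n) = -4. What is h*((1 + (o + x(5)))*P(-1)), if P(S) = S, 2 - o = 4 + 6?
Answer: 3367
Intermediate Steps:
o = -8 (o = 2 - (4 + 6) = 2 - 1*10 = 2 - 10 = -8)
x(n) = ½ (x(n) = -⅛*(-4) = ½)
h*((1 + (o + x(5)))*P(-1)) = 518*((1 + (-8 + ½))*(-1)) = 518*((1 - 15/2)*(-1)) = 518*(-13/2*(-1)) = 518*(13/2) = 3367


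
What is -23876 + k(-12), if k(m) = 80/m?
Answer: -71648/3 ≈ -23883.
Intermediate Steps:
-23876 + k(-12) = -23876 + 80/(-12) = -23876 + 80*(-1/12) = -23876 - 20/3 = -71648/3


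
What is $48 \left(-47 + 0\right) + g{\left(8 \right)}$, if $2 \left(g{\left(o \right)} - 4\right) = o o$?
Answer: $-2220$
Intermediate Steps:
$g{\left(o \right)} = 4 + \frac{o^{2}}{2}$ ($g{\left(o \right)} = 4 + \frac{o o}{2} = 4 + \frac{o^{2}}{2}$)
$48 \left(-47 + 0\right) + g{\left(8 \right)} = 48 \left(-47 + 0\right) + \left(4 + \frac{8^{2}}{2}\right) = 48 \left(-47\right) + \left(4 + \frac{1}{2} \cdot 64\right) = -2256 + \left(4 + 32\right) = -2256 + 36 = -2220$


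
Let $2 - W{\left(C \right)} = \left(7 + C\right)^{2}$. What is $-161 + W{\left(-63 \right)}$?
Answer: $-3295$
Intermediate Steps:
$W{\left(C \right)} = 2 - \left(7 + C\right)^{2}$
$-161 + W{\left(-63 \right)} = -161 + \left(2 - \left(7 - 63\right)^{2}\right) = -161 + \left(2 - \left(-56\right)^{2}\right) = -161 + \left(2 - 3136\right) = -161 - 3134 = -3295$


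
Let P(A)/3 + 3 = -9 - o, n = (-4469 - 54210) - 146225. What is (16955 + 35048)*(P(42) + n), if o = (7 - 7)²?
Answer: -10657494820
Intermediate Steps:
o = 0 (o = 0² = 0)
n = -204904 (n = -58679 - 146225 = -204904)
P(A) = -36 (P(A) = -9 + 3*(-9 - 1*0) = -9 + 3*(-9 + 0) = -9 + 3*(-9) = -9 - 27 = -36)
(16955 + 35048)*(P(42) + n) = (16955 + 35048)*(-36 - 204904) = 52003*(-204940) = -10657494820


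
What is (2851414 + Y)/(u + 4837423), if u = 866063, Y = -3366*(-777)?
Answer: 2733398/2851743 ≈ 0.95850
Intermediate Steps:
Y = 2615382
(2851414 + Y)/(u + 4837423) = (2851414 + 2615382)/(866063 + 4837423) = 5466796/5703486 = 5466796*(1/5703486) = 2733398/2851743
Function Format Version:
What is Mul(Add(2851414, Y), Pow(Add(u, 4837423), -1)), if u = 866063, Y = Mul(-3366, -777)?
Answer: Rational(2733398, 2851743) ≈ 0.95850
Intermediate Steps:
Y = 2615382
Mul(Add(2851414, Y), Pow(Add(u, 4837423), -1)) = Mul(Add(2851414, 2615382), Pow(Add(866063, 4837423), -1)) = Mul(5466796, Pow(5703486, -1)) = Mul(5466796, Rational(1, 5703486)) = Rational(2733398, 2851743)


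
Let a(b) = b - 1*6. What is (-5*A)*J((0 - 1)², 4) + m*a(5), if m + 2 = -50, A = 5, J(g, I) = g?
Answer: 27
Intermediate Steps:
a(b) = -6 + b (a(b) = b - 6 = -6 + b)
m = -52 (m = -2 - 50 = -52)
(-5*A)*J((0 - 1)², 4) + m*a(5) = (-5*5)*(0 - 1)² - 52*(-6 + 5) = -25*(-1)² - 52*(-1) = -25*1 + 52 = -25 + 52 = 27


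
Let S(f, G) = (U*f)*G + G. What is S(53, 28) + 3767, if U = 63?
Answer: 97287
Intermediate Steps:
S(f, G) = G + 63*G*f (S(f, G) = (63*f)*G + G = 63*G*f + G = G + 63*G*f)
S(53, 28) + 3767 = 28*(1 + 63*53) + 3767 = 28*(1 + 3339) + 3767 = 28*3340 + 3767 = 93520 + 3767 = 97287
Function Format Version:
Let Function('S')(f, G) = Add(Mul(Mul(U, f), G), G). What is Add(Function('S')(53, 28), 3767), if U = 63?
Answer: 97287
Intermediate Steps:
Function('S')(f, G) = Add(G, Mul(63, G, f)) (Function('S')(f, G) = Add(Mul(Mul(63, f), G), G) = Add(Mul(63, G, f), G) = Add(G, Mul(63, G, f)))
Add(Function('S')(53, 28), 3767) = Add(Mul(28, Add(1, Mul(63, 53))), 3767) = Add(Mul(28, Add(1, 3339)), 3767) = Add(Mul(28, 3340), 3767) = Add(93520, 3767) = 97287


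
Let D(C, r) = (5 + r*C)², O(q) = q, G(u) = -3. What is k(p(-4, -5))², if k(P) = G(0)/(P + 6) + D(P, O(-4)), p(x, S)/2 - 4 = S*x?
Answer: 396195972481/324 ≈ 1.2228e+9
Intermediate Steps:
p(x, S) = 8 + 2*S*x (p(x, S) = 8 + 2*(S*x) = 8 + 2*S*x)
D(C, r) = (5 + C*r)²
k(P) = (5 - 4*P)² - 3/(6 + P) (k(P) = -3/(P + 6) + (5 + P*(-4))² = -3/(6 + P) + (5 - 4*P)² = (5 - 4*P)² - 3/(6 + P))
k(p(-4, -5))² = ((147 - 215*(8 + 2*(-5)*(-4)) + 16*(8 + 2*(-5)*(-4))³ + 56*(8 + 2*(-5)*(-4))²)/(6 + (8 + 2*(-5)*(-4))))² = ((147 - 215*(8 + 40) + 16*(8 + 40)³ + 56*(8 + 40)²)/(6 + (8 + 40)))² = ((147 - 215*48 + 16*48³ + 56*48²)/(6 + 48))² = ((147 - 10320 + 16*110592 + 56*2304)/54)² = ((147 - 10320 + 1769472 + 129024)/54)² = ((1/54)*1888323)² = (629441/18)² = 396195972481/324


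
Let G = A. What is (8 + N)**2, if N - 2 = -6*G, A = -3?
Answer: 784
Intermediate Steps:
G = -3
N = 20 (N = 2 - 6*(-3) = 2 + 18 = 20)
(8 + N)**2 = (8 + 20)**2 = 28**2 = 784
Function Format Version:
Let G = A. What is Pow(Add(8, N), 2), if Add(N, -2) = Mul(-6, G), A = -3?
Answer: 784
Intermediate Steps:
G = -3
N = 20 (N = Add(2, Mul(-6, -3)) = Add(2, 18) = 20)
Pow(Add(8, N), 2) = Pow(Add(8, 20), 2) = Pow(28, 2) = 784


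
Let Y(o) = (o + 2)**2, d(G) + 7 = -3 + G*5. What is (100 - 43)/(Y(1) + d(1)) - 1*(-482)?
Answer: 1985/4 ≈ 496.25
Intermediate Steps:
d(G) = -10 + 5*G (d(G) = -7 + (-3 + G*5) = -7 + (-3 + 5*G) = -10 + 5*G)
Y(o) = (2 + o)**2
(100 - 43)/(Y(1) + d(1)) - 1*(-482) = (100 - 43)/((2 + 1)**2 + (-10 + 5*1)) - 1*(-482) = 57/(3**2 + (-10 + 5)) + 482 = 57/(9 - 5) + 482 = 57/4 + 482 = 1985/4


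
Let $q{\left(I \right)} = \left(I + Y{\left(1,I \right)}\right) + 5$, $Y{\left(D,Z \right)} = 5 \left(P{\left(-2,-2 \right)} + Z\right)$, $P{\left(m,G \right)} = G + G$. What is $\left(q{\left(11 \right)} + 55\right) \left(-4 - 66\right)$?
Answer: $-7420$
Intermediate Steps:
$P{\left(m,G \right)} = 2 G$
$Y{\left(D,Z \right)} = -20 + 5 Z$ ($Y{\left(D,Z \right)} = 5 \left(2 \left(-2\right) + Z\right) = 5 \left(-4 + Z\right) = -20 + 5 Z$)
$q{\left(I \right)} = -15 + 6 I$ ($q{\left(I \right)} = \left(I + \left(-20 + 5 I\right)\right) + 5 = \left(-20 + 6 I\right) + 5 = -15 + 6 I$)
$\left(q{\left(11 \right)} + 55\right) \left(-4 - 66\right) = \left(\left(-15 + 6 \cdot 11\right) + 55\right) \left(-4 - 66\right) = \left(\left(-15 + 66\right) + 55\right) \left(-4 - 66\right) = \left(51 + 55\right) \left(-70\right) = 106 \left(-70\right) = -7420$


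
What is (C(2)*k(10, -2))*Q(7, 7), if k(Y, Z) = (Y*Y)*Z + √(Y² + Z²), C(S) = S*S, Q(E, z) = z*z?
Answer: -39200 + 392*√26 ≈ -37201.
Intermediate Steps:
Q(E, z) = z²
C(S) = S²
k(Y, Z) = √(Y² + Z²) + Z*Y² (k(Y, Z) = Y²*Z + √(Y² + Z²) = Z*Y² + √(Y² + Z²) = √(Y² + Z²) + Z*Y²)
(C(2)*k(10, -2))*Q(7, 7) = (2²*(√(10² + (-2)²) - 2*10²))*7² = (4*(√(100 + 4) - 2*100))*49 = (4*(√104 - 200))*49 = (4*(2*√26 - 200))*49 = (4*(-200 + 2*√26))*49 = (-800 + 8*√26)*49 = -39200 + 392*√26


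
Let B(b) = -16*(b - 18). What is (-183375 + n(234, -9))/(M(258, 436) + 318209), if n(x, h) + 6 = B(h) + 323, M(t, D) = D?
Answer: -182626/318645 ≈ -0.57313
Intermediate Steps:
B(b) = 288 - 16*b (B(b) = -16*(-18 + b) = 288 - 16*b)
n(x, h) = 605 - 16*h (n(x, h) = -6 + ((288 - 16*h) + 323) = -6 + (611 - 16*h) = 605 - 16*h)
(-183375 + n(234, -9))/(M(258, 436) + 318209) = (-183375 + (605 - 16*(-9)))/(436 + 318209) = (-183375 + (605 + 144))/318645 = (-183375 + 749)*(1/318645) = -182626*1/318645 = -182626/318645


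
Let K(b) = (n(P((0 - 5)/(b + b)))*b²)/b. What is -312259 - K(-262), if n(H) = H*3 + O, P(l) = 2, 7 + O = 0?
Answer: -312521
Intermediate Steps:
O = -7 (O = -7 + 0 = -7)
n(H) = -7 + 3*H (n(H) = H*3 - 7 = 3*H - 7 = -7 + 3*H)
K(b) = -b (K(b) = ((-7 + 3*2)*b²)/b = ((-7 + 6)*b²)/b = (-b²)/b = -b)
-312259 - K(-262) = -312259 - (-1)*(-262) = -312259 - 1*262 = -312259 - 262 = -312521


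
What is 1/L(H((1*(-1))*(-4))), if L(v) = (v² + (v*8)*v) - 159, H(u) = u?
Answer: -1/15 ≈ -0.066667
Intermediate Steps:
L(v) = -159 + 9*v² (L(v) = (v² + (8*v)*v) - 159 = (v² + 8*v²) - 159 = 9*v² - 159 = -159 + 9*v²)
1/L(H((1*(-1))*(-4))) = 1/(-159 + 9*((1*(-1))*(-4))²) = 1/(-159 + 9*(-1*(-4))²) = 1/(-159 + 9*4²) = 1/(-159 + 9*16) = 1/(-159 + 144) = 1/(-15) = -1/15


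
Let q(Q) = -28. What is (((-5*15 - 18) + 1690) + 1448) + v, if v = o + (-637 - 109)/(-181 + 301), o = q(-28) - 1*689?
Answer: 139307/60 ≈ 2321.8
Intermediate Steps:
o = -717 (o = -28 - 1*689 = -28 - 689 = -717)
v = -43393/60 (v = -717 + (-637 - 109)/(-181 + 301) = -717 - 746/120 = -717 - 746*1/120 = -717 - 373/60 = -43393/60 ≈ -723.22)
(((-5*15 - 18) + 1690) + 1448) + v = (((-5*15 - 18) + 1690) + 1448) - 43393/60 = (((-75 - 18) + 1690) + 1448) - 43393/60 = ((-93 + 1690) + 1448) - 43393/60 = (1597 + 1448) - 43393/60 = 3045 - 43393/60 = 139307/60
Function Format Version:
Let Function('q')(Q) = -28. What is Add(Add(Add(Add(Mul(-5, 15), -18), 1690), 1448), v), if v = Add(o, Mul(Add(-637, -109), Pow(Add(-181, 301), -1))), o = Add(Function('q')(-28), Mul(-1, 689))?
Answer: Rational(139307, 60) ≈ 2321.8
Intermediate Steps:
o = -717 (o = Add(-28, Mul(-1, 689)) = Add(-28, -689) = -717)
v = Rational(-43393, 60) (v = Add(-717, Mul(Add(-637, -109), Pow(Add(-181, 301), -1))) = Add(-717, Mul(-746, Pow(120, -1))) = Add(-717, Mul(-746, Rational(1, 120))) = Add(-717, Rational(-373, 60)) = Rational(-43393, 60) ≈ -723.22)
Add(Add(Add(Add(Mul(-5, 15), -18), 1690), 1448), v) = Add(Add(Add(Add(Mul(-5, 15), -18), 1690), 1448), Rational(-43393, 60)) = Add(Add(Add(Add(-75, -18), 1690), 1448), Rational(-43393, 60)) = Add(Add(Add(-93, 1690), 1448), Rational(-43393, 60)) = Add(Add(1597, 1448), Rational(-43393, 60)) = Add(3045, Rational(-43393, 60)) = Rational(139307, 60)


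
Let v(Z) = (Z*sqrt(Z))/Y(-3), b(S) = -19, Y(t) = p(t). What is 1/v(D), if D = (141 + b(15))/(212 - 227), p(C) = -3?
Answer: -45*I*sqrt(1830)/14884 ≈ -0.12934*I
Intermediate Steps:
Y(t) = -3
D = -122/15 (D = (141 - 19)/(212 - 227) = 122/(-15) = 122*(-1/15) = -122/15 ≈ -8.1333)
v(Z) = -Z**(3/2)/3 (v(Z) = (Z*sqrt(Z))/(-3) = Z**(3/2)*(-1/3) = -Z**(3/2)/3)
1/v(D) = 1/(-(-122)*I*sqrt(1830)/675) = 1/(122*I*sqrt(1830)/675) = -45*I*sqrt(1830)/14884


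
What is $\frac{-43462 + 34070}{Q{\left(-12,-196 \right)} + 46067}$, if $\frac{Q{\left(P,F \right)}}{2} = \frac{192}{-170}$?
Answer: $- \frac{798320}{3915503} \approx -0.20389$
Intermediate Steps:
$Q{\left(P,F \right)} = - \frac{192}{85}$ ($Q{\left(P,F \right)} = 2 \frac{192}{-170} = 2 \cdot 192 \left(- \frac{1}{170}\right) = 2 \left(- \frac{96}{85}\right) = - \frac{192}{85}$)
$\frac{-43462 + 34070}{Q{\left(-12,-196 \right)} + 46067} = \frac{-43462 + 34070}{- \frac{192}{85} + 46067} = - \frac{9392}{\frac{3915503}{85}} = \left(-9392\right) \frac{85}{3915503} = - \frac{798320}{3915503}$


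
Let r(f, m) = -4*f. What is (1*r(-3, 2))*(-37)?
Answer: -444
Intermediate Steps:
(1*r(-3, 2))*(-37) = (1*(-4*(-3)))*(-37) = (1*12)*(-37) = 12*(-37) = -444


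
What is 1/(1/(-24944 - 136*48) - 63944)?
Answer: -31472/2012445569 ≈ -1.5639e-5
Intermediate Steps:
1/(1/(-24944 - 136*48) - 63944) = 1/(1/(-24944 - 6528) - 63944) = 1/(1/(-31472) - 63944) = 1/(-1/31472 - 63944) = 1/(-2012445569/31472) = -31472/2012445569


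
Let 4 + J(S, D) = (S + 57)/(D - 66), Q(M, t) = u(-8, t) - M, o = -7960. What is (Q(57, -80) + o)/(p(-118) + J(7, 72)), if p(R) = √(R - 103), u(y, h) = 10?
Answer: -480420/2389 + 72063*I*√221/2389 ≈ -201.1 + 448.43*I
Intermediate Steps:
Q(M, t) = 10 - M
p(R) = √(-103 + R)
J(S, D) = -4 + (57 + S)/(-66 + D) (J(S, D) = -4 + (S + 57)/(D - 66) = -4 + (57 + S)/(-66 + D))
(Q(57, -80) + o)/(p(-118) + J(7, 72)) = ((10 - 1*57) - 7960)/(√(-103 - 118) + (321 + 7 - 4*72)/(-66 + 72)) = ((10 - 57) - 7960)/(√(-221) + (321 + 7 - 288)/6) = (-47 - 7960)/(I*√221 + (⅙)*40) = -8007/(I*√221 + 20/3) = -8007/(20/3 + I*√221)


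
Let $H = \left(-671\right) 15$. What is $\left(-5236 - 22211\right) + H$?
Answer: $-37512$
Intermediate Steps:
$H = -10065$
$\left(-5236 - 22211\right) + H = \left(-5236 - 22211\right) - 10065 = -27447 - 10065 = -37512$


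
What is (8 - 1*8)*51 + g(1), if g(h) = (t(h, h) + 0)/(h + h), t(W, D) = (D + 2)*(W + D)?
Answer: 3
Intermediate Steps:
t(W, D) = (2 + D)*(D + W)
g(h) = (2*h**2 + 4*h)/(2*h) (g(h) = ((h**2 + 2*h + 2*h + h*h) + 0)/(h + h) = ((h**2 + 2*h + 2*h + h**2) + 0)/((2*h)) = ((2*h**2 + 4*h) + 0)*(1/(2*h)) = (2*h**2 + 4*h)*(1/(2*h)) = (2*h**2 + 4*h)/(2*h))
(8 - 1*8)*51 + g(1) = (8 - 1*8)*51 + (2 + 1) = (8 - 8)*51 + 3 = 0*51 + 3 = 0 + 3 = 3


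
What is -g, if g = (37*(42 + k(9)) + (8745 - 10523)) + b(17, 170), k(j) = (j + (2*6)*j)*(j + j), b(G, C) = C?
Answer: -77868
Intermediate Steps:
k(j) = 26*j² (k(j) = (j + 12*j)*(2*j) = (13*j)*(2*j) = 26*j²)
g = 77868 (g = (37*(42 + 26*9²) + (8745 - 10523)) + 170 = (37*(42 + 26*81) - 1778) + 170 = (37*(42 + 2106) - 1778) + 170 = (37*2148 - 1778) + 170 = (79476 - 1778) + 170 = 77698 + 170 = 77868)
-g = -1*77868 = -77868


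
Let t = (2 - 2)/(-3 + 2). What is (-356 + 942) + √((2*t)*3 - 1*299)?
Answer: 586 + I*√299 ≈ 586.0 + 17.292*I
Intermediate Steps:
t = 0 (t = 0/(-1) = 0*(-1) = 0)
(-356 + 942) + √((2*t)*3 - 1*299) = (-356 + 942) + √((2*0)*3 - 1*299) = 586 + √(0*3 - 299) = 586 + √(0 - 299) = 586 + √(-299) = 586 + I*√299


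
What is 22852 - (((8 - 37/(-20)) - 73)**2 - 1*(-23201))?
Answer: -1734769/400 ≈ -4336.9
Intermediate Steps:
22852 - (((8 - 37/(-20)) - 73)**2 - 1*(-23201)) = 22852 - (((8 - 37*(-1/20)) - 73)**2 + 23201) = 22852 - (((8 + 37/20) - 73)**2 + 23201) = 22852 - ((197/20 - 73)**2 + 23201) = 22852 - ((-1263/20)**2 + 23201) = 22852 - (1595169/400 + 23201) = 22852 - 1*10875569/400 = 22852 - 10875569/400 = -1734769/400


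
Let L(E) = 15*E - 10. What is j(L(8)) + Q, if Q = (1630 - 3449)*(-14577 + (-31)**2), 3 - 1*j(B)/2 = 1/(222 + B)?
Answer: 4111406659/166 ≈ 2.4768e+7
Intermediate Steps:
L(E) = -10 + 15*E
j(B) = 6 - 2/(222 + B)
Q = 24767504 (Q = -1819*(-14577 + 961) = -1819*(-13616) = 24767504)
j(L(8)) + Q = 2*(665 + 3*(-10 + 15*8))/(222 + (-10 + 15*8)) + 24767504 = 2*(665 + 3*(-10 + 120))/(222 + (-10 + 120)) + 24767504 = 2*(665 + 3*110)/(222 + 110) + 24767504 = 2*(665 + 330)/332 + 24767504 = 2*(1/332)*995 + 24767504 = 995/166 + 24767504 = 4111406659/166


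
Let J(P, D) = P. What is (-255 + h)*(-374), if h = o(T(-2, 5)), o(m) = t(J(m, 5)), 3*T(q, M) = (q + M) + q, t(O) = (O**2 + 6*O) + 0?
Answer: 851224/9 ≈ 94581.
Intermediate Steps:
t(O) = O**2 + 6*O
T(q, M) = M/3 + 2*q/3 (T(q, M) = ((q + M) + q)/3 = ((M + q) + q)/3 = (M + 2*q)/3 = M/3 + 2*q/3)
o(m) = m*(6 + m)
h = 19/9 (h = ((1/3)*5 + (2/3)*(-2))*(6 + ((1/3)*5 + (2/3)*(-2))) = (5/3 - 4/3)*(6 + (5/3 - 4/3)) = (6 + 1/3)/3 = (1/3)*(19/3) = 19/9 ≈ 2.1111)
(-255 + h)*(-374) = (-255 + 19/9)*(-374) = -2276/9*(-374) = 851224/9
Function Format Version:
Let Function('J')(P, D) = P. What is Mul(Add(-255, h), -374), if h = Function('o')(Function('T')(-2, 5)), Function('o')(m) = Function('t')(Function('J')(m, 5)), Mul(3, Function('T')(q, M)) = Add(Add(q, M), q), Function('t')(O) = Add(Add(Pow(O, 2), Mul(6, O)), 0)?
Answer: Rational(851224, 9) ≈ 94581.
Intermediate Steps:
Function('t')(O) = Add(Pow(O, 2), Mul(6, O))
Function('T')(q, M) = Add(Mul(Rational(1, 3), M), Mul(Rational(2, 3), q)) (Function('T')(q, M) = Mul(Rational(1, 3), Add(Add(q, M), q)) = Mul(Rational(1, 3), Add(Add(M, q), q)) = Mul(Rational(1, 3), Add(M, Mul(2, q))) = Add(Mul(Rational(1, 3), M), Mul(Rational(2, 3), q)))
Function('o')(m) = Mul(m, Add(6, m))
h = Rational(19, 9) (h = Mul(Add(Mul(Rational(1, 3), 5), Mul(Rational(2, 3), -2)), Add(6, Add(Mul(Rational(1, 3), 5), Mul(Rational(2, 3), -2)))) = Mul(Add(Rational(5, 3), Rational(-4, 3)), Add(6, Add(Rational(5, 3), Rational(-4, 3)))) = Mul(Rational(1, 3), Add(6, Rational(1, 3))) = Mul(Rational(1, 3), Rational(19, 3)) = Rational(19, 9) ≈ 2.1111)
Mul(Add(-255, h), -374) = Mul(Add(-255, Rational(19, 9)), -374) = Mul(Rational(-2276, 9), -374) = Rational(851224, 9)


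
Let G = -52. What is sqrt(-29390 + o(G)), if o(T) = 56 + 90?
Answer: 2*I*sqrt(7311) ≈ 171.01*I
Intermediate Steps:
o(T) = 146
sqrt(-29390 + o(G)) = sqrt(-29390 + 146) = sqrt(-29244) = 2*I*sqrt(7311)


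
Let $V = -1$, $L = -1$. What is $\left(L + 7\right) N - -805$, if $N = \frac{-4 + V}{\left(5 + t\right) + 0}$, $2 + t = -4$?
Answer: $835$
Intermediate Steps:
$t = -6$ ($t = -2 - 4 = -6$)
$N = 5$ ($N = \frac{-4 - 1}{\left(5 - 6\right) + 0} = - \frac{5}{-1 + 0} = - \frac{5}{-1} = \left(-5\right) \left(-1\right) = 5$)
$\left(L + 7\right) N - -805 = \left(-1 + 7\right) 5 - -805 = 6 \cdot 5 + 805 = 30 + 805 = 835$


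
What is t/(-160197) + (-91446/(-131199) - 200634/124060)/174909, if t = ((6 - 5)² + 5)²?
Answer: -5827132836623419/25337066554586121090 ≈ -0.00022998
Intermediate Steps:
t = 36 (t = (1² + 5)² = (1 + 5)² = 6² = 36)
t/(-160197) + (-91446/(-131199) - 200634/124060)/174909 = 36/(-160197) + (-91446/(-131199) - 200634/124060)/174909 = 36*(-1/160197) + (-91446*(-1/131199) - 200634*1/124060)*(1/174909) = -12/53399 + (30482/43733 - 100317/62030)*(1/174909) = -12/53399 - 2496364901/2712757990*1/174909 = -12/53399 - 2496364901/474485787272910 = -5827132836623419/25337066554586121090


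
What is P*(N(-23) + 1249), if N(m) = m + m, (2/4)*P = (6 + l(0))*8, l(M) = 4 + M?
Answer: 192480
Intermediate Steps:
P = 160 (P = 2*((6 + (4 + 0))*8) = 2*((6 + 4)*8) = 2*(10*8) = 2*80 = 160)
N(m) = 2*m
P*(N(-23) + 1249) = 160*(2*(-23) + 1249) = 160*(-46 + 1249) = 160*1203 = 192480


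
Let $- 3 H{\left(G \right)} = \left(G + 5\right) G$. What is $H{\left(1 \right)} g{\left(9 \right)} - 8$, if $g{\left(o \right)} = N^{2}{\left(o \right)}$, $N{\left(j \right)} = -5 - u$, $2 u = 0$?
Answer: $-58$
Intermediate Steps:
$u = 0$ ($u = \frac{1}{2} \cdot 0 = 0$)
$N{\left(j \right)} = -5$ ($N{\left(j \right)} = -5 - 0 = -5 + 0 = -5$)
$H{\left(G \right)} = - \frac{G \left(5 + G\right)}{3}$ ($H{\left(G \right)} = - \frac{\left(G + 5\right) G}{3} = - \frac{\left(5 + G\right) G}{3} = - \frac{G \left(5 + G\right)}{3}$)
$g{\left(o \right)} = 25$ ($g{\left(o \right)} = \left(-5\right)^{2} = 25$)
$H{\left(1 \right)} g{\left(9 \right)} - 8 = \left(- \frac{1}{3}\right) 1 \left(5 + 1\right) 25 - 8 = \left(- \frac{1}{3}\right) 1 \cdot 6 \cdot 25 - 8 = \left(-2\right) 25 - 8 = -50 - 8 = -58$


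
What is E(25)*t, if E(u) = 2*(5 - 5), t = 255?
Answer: 0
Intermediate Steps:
E(u) = 0 (E(u) = 2*0 = 0)
E(25)*t = 0*255 = 0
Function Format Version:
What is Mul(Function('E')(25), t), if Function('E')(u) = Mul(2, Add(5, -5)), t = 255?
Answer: 0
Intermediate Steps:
Function('E')(u) = 0 (Function('E')(u) = Mul(2, 0) = 0)
Mul(Function('E')(25), t) = Mul(0, 255) = 0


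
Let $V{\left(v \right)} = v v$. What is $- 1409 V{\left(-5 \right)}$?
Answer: $-35225$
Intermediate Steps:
$V{\left(v \right)} = v^{2}$
$- 1409 V{\left(-5 \right)} = - 1409 \left(-5\right)^{2} = \left(-1409\right) 25 = -35225$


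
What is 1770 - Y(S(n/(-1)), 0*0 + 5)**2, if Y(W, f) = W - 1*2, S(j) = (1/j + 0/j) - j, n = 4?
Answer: 28271/16 ≈ 1766.9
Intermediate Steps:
S(j) = 1/j - j (S(j) = (1/j + 0) - j = 1/j - j)
Y(W, f) = -2 + W (Y(W, f) = W - 2 = -2 + W)
1770 - Y(S(n/(-1)), 0*0 + 5)**2 = 1770 - (-2 + (1/(4/(-1)) - 4/(-1)))**2 = 1770 - (-2 + (1/(4*(-1)) - 4*(-1)))**2 = 1770 - (-2 + (1/(-4) - 1*(-4)))**2 = 1770 - (-2 + (-1/4 + 4))**2 = 1770 - (-2 + 15/4)**2 = 1770 - (7/4)**2 = 1770 - 1*49/16 = 1770 - 49/16 = 28271/16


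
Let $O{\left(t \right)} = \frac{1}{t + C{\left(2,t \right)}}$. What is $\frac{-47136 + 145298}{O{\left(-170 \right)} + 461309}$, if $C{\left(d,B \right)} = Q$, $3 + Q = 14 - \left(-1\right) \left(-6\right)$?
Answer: $\frac{8098365}{38057992} \approx 0.21279$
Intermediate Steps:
$Q = 5$ ($Q = -3 + \left(14 - \left(-1\right) \left(-6\right)\right) = -3 + \left(14 - 6\right) = -3 + 8 = 5$)
$C{\left(d,B \right)} = 5$
$O{\left(t \right)} = \frac{1}{5 + t}$ ($O{\left(t \right)} = \frac{1}{t + 5} = \frac{1}{5 + t}$)
$\frac{-47136 + 145298}{O{\left(-170 \right)} + 461309} = \frac{-47136 + 145298}{\frac{1}{5 - 170} + 461309} = \frac{98162}{\frac{1}{-165} + 461309} = \frac{98162}{- \frac{1}{165} + 461309} = \frac{98162}{\frac{76115984}{165}} = 98162 \cdot \frac{165}{76115984} = \frac{8098365}{38057992}$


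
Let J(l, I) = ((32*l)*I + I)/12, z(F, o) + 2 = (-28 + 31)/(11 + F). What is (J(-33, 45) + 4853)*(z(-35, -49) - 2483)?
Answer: -71313147/32 ≈ -2.2285e+6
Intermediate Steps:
z(F, o) = -2 + 3/(11 + F) (z(F, o) = -2 + (-28 + 31)/(11 + F) = -2 + 3/(11 + F))
J(l, I) = I/12 + 8*I*l/3 (J(l, I) = (32*I*l + I)*(1/12) = (I + 32*I*l)*(1/12) = I/12 + 8*I*l/3)
(J(-33, 45) + 4853)*(z(-35, -49) - 2483) = ((1/12)*45*(1 + 32*(-33)) + 4853)*((-19 - 2*(-35))/(11 - 35) - 2483) = ((1/12)*45*(1 - 1056) + 4853)*((-19 + 70)/(-24) - 2483) = ((1/12)*45*(-1055) + 4853)*(-1/24*51 - 2483) = (-15825/4 + 4853)*(-17/8 - 2483) = (3587/4)*(-19881/8) = -71313147/32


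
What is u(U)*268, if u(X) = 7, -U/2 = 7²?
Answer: 1876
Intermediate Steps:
U = -98 (U = -2*7² = -2*49 = -98)
u(U)*268 = 7*268 = 1876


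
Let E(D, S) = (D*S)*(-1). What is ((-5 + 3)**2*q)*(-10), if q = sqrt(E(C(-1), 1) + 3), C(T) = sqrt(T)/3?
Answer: -40*sqrt(27 - 3*I)/3 ≈ -69.389 + 3.8431*I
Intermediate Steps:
C(T) = sqrt(T)/3
E(D, S) = -D*S
q = sqrt(3 - I/3) (q = sqrt(-1*sqrt(-1)/3*1 + 3) = sqrt(-1*I/3*1 + 3) = sqrt(-I/3 + 3) = sqrt(3 - I/3) ≈ 1.7347 - 0.096077*I)
((-5 + 3)**2*q)*(-10) = ((-5 + 3)**2*(sqrt(27 - 3*I)/3))*(-10) = ((-2)**2*(sqrt(27 - 3*I)/3))*(-10) = (4*(sqrt(27 - 3*I)/3))*(-10) = (4*sqrt(27 - 3*I)/3)*(-10) = -40*sqrt(27 - 3*I)/3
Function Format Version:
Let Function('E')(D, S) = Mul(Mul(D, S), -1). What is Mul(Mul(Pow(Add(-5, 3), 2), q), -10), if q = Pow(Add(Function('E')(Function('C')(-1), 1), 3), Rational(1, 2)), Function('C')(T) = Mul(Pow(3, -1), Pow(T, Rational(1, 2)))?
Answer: Mul(Rational(-40, 3), Pow(Add(27, Mul(-3, I)), Rational(1, 2))) ≈ Add(-69.389, Mul(3.8431, I))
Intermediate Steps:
Function('C')(T) = Mul(Rational(1, 3), Pow(T, Rational(1, 2)))
Function('E')(D, S) = Mul(-1, D, S)
q = Pow(Add(3, Mul(Rational(-1, 3), I)), Rational(1, 2)) (q = Pow(Add(Mul(-1, Mul(Rational(1, 3), Pow(-1, Rational(1, 2))), 1), 3), Rational(1, 2)) = Pow(Add(Mul(-1, Mul(Rational(1, 3), I), 1), 3), Rational(1, 2)) = Pow(Add(Mul(Rational(-1, 3), I), 3), Rational(1, 2)) = Pow(Add(3, Mul(Rational(-1, 3), I)), Rational(1, 2)) ≈ Add(1.7347, Mul(-0.096077, I)))
Mul(Mul(Pow(Add(-5, 3), 2), q), -10) = Mul(Mul(Pow(Add(-5, 3), 2), Mul(Rational(1, 3), Pow(Add(27, Mul(-3, I)), Rational(1, 2)))), -10) = Mul(Mul(Pow(-2, 2), Mul(Rational(1, 3), Pow(Add(27, Mul(-3, I)), Rational(1, 2)))), -10) = Mul(Mul(4, Mul(Rational(1, 3), Pow(Add(27, Mul(-3, I)), Rational(1, 2)))), -10) = Mul(Mul(Rational(4, 3), Pow(Add(27, Mul(-3, I)), Rational(1, 2))), -10) = Mul(Rational(-40, 3), Pow(Add(27, Mul(-3, I)), Rational(1, 2)))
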